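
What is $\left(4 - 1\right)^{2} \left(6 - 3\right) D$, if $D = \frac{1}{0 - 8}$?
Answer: $- \frac{27}{8} \approx -3.375$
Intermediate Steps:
$D = - \frac{1}{8}$ ($D = \frac{1}{-8} = - \frac{1}{8} \approx -0.125$)
$\left(4 - 1\right)^{2} \left(6 - 3\right) D = \left(4 - 1\right)^{2} \left(6 - 3\right) \left(- \frac{1}{8}\right) = 3^{2} \cdot 3 \left(- \frac{1}{8}\right) = 9 \cdot 3 \left(- \frac{1}{8}\right) = 27 \left(- \frac{1}{8}\right) = - \frac{27}{8}$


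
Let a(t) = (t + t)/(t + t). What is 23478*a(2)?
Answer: 23478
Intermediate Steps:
a(t) = 1 (a(t) = (2*t)/((2*t)) = (2*t)*(1/(2*t)) = 1)
23478*a(2) = 23478*1 = 23478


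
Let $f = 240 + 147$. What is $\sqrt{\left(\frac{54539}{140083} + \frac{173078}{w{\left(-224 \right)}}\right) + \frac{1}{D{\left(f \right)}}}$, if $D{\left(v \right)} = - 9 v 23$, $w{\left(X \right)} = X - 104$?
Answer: $\frac{i \sqrt{5512183383447187628091827}}{102244060206} \approx 22.963 i$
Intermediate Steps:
$f = 387$
$w{\left(X \right)} = -104 + X$
$D{\left(v \right)} = - 207 v$
$\sqrt{\left(\frac{54539}{140083} + \frac{173078}{w{\left(-224 \right)}}\right) + \frac{1}{D{\left(f \right)}}} = \sqrt{\left(\frac{54539}{140083} + \frac{173078}{-104 - 224}\right) + \frac{1}{\left(-207\right) 387}} = \sqrt{\left(54539 \cdot \frac{1}{140083} + \frac{173078}{-328}\right) + \frac{1}{-80109}} = \sqrt{\left(\frac{54539}{140083} + 173078 \left(- \frac{1}{328}\right)\right) - \frac{1}{80109}} = \sqrt{\left(\frac{54539}{140083} - \frac{86539}{164}\right) - \frac{1}{80109}} = \sqrt{- \frac{12113698341}{22973612} - \frac{1}{80109}} = \sqrt{- \frac{970416283372781}{1840393083708}} = \frac{i \sqrt{5512183383447187628091827}}{102244060206}$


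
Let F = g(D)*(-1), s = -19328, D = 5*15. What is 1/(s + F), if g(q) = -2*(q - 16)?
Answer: -1/19210 ≈ -5.2056e-5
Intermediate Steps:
D = 75
g(q) = 32 - 2*q (g(q) = -2*(-16 + q) = 32 - 2*q)
F = 118 (F = (32 - 2*75)*(-1) = (32 - 150)*(-1) = -118*(-1) = 118)
1/(s + F) = 1/(-19328 + 118) = 1/(-19210) = -1/19210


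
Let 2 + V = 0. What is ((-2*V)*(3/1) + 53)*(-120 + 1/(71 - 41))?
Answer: -46787/6 ≈ -7797.8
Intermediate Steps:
V = -2 (V = -2 + 0 = -2)
((-2*V)*(3/1) + 53)*(-120 + 1/(71 - 41)) = ((-2*(-2))*(3/1) + 53)*(-120 + 1/(71 - 41)) = (4*(3*1) + 53)*(-120 + 1/30) = (4*3 + 53)*(-120 + 1/30) = (12 + 53)*(-3599/30) = 65*(-3599/30) = -46787/6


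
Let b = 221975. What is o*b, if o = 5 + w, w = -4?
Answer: 221975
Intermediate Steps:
o = 1 (o = 5 - 4 = 1)
o*b = 1*221975 = 221975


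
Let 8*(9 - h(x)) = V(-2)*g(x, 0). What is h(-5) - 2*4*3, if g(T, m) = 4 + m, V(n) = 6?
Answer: -18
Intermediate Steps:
h(x) = 6 (h(x) = 9 - 3*(4 + 0)/4 = 9 - 3*4/4 = 9 - 1/8*24 = 9 - 3 = 6)
h(-5) - 2*4*3 = 6 - 2*4*3 = 6 - 8*3 = 6 - 24 = -18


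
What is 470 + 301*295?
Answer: 89265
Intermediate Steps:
470 + 301*295 = 470 + 88795 = 89265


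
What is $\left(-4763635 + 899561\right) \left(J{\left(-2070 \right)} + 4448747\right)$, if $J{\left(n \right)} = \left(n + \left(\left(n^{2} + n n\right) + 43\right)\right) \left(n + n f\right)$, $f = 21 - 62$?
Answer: $-2741236126147940878$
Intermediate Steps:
$f = -41$ ($f = 21 - 62 = -41$)
$J{\left(n \right)} = - 40 n \left(43 + n + 2 n^{2}\right)$ ($J{\left(n \right)} = \left(n + \left(\left(n^{2} + n n\right) + 43\right)\right) \left(n + n \left(-41\right)\right) = \left(n + \left(\left(n^{2} + n^{2}\right) + 43\right)\right) \left(n - 41 n\right) = \left(n + \left(2 n^{2} + 43\right)\right) \left(- 40 n\right) = \left(n + \left(43 + 2 n^{2}\right)\right) \left(- 40 n\right) = \left(43 + n + 2 n^{2}\right) \left(- 40 n\right) = - 40 n \left(43 + n + 2 n^{2}\right)$)
$\left(-4763635 + 899561\right) \left(J{\left(-2070 \right)} + 4448747\right) = \left(-4763635 + 899561\right) \left(\left(-40\right) \left(-2070\right) \left(43 - 2070 + 2 \left(-2070\right)^{2}\right) + 4448747\right) = - 3864074 \left(\left(-40\right) \left(-2070\right) \left(43 - 2070 + 2 \cdot 4284900\right) + 4448747\right) = - 3864074 \left(\left(-40\right) \left(-2070\right) \left(43 - 2070 + 8569800\right) + 4448747\right) = - 3864074 \left(\left(-40\right) \left(-2070\right) 8567773 + 4448747\right) = - 3864074 \left(709411604400 + 4448747\right) = \left(-3864074\right) 709416053147 = -2741236126147940878$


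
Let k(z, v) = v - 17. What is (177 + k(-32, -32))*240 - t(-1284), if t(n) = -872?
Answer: 31592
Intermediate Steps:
k(z, v) = -17 + v
(177 + k(-32, -32))*240 - t(-1284) = (177 + (-17 - 32))*240 - 1*(-872) = (177 - 49)*240 + 872 = 128*240 + 872 = 30720 + 872 = 31592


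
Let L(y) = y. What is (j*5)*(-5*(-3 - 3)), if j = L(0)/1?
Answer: 0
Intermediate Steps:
j = 0 (j = 0/1 = 1*0 = 0)
(j*5)*(-5*(-3 - 3)) = (0*5)*(-5*(-3 - 3)) = 0*(-5*(-6)) = 0*30 = 0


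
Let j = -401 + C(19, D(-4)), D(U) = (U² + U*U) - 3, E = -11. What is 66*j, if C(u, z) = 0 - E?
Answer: -25740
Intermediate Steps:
D(U) = -3 + 2*U² (D(U) = (U² + U²) - 3 = 2*U² - 3 = -3 + 2*U²)
C(u, z) = 11 (C(u, z) = 0 - 1*(-11) = 0 + 11 = 11)
j = -390 (j = -401 + 11 = -390)
66*j = 66*(-390) = -25740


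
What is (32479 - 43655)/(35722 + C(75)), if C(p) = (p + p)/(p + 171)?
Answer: -458216/1464627 ≈ -0.31286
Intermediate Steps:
C(p) = 2*p/(171 + p) (C(p) = (2*p)/(171 + p) = 2*p/(171 + p))
(32479 - 43655)/(35722 + C(75)) = (32479 - 43655)/(35722 + 2*75/(171 + 75)) = -11176/(35722 + 2*75/246) = -11176/(35722 + 2*75*(1/246)) = -11176/(35722 + 25/41) = -11176/1464627/41 = -11176*41/1464627 = -458216/1464627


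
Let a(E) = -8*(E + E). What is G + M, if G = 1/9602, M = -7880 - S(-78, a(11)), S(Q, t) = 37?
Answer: -76019033/9602 ≈ -7917.0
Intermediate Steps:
a(E) = -16*E
M = -7917 (M = -7880 - 1*37 = -7880 - 37 = -7917)
G = 1/9602 ≈ 0.00010414
G + M = 1/9602 - 7917 = -76019033/9602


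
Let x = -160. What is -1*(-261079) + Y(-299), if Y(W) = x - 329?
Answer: 260590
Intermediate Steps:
Y(W) = -489 (Y(W) = -160 - 329 = -489)
-1*(-261079) + Y(-299) = -1*(-261079) - 489 = 261079 - 489 = 260590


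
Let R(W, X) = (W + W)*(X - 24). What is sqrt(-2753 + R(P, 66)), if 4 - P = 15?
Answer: I*sqrt(3677) ≈ 60.638*I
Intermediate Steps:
P = -11 (P = 4 - 1*15 = 4 - 15 = -11)
R(W, X) = 2*W*(-24 + X) (R(W, X) = (2*W)*(-24 + X) = 2*W*(-24 + X))
sqrt(-2753 + R(P, 66)) = sqrt(-2753 + 2*(-11)*(-24 + 66)) = sqrt(-2753 + 2*(-11)*42) = sqrt(-2753 - 924) = sqrt(-3677) = I*sqrt(3677)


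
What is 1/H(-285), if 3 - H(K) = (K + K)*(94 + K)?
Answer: -1/108867 ≈ -9.1855e-6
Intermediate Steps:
H(K) = 3 - 2*K*(94 + K) (H(K) = 3 - (K + K)*(94 + K) = 3 - 2*K*(94 + K))
1/H(-285) = 1/(3 - 188*(-285) - 2*(-285)**2) = 1/(3 + 53580 - 2*81225) = 1/(3 + 53580 - 162450) = 1/(-108867) = -1/108867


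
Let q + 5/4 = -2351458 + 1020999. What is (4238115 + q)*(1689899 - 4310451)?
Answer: -7619660470422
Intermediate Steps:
q = -5321841/4 (q = -5/4 + (-2351458 + 1020999) = -5/4 - 1330459 = -5321841/4 ≈ -1.3305e+6)
(4238115 + q)*(1689899 - 4310451) = (4238115 - 5321841/4)*(1689899 - 4310451) = (11630619/4)*(-2620552) = -7619660470422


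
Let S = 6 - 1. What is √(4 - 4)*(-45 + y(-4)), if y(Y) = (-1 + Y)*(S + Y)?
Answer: 0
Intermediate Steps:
S = 5
y(Y) = (-1 + Y)*(5 + Y)
√(4 - 4)*(-45 + y(-4)) = √(4 - 4)*(-45 + (-5 + (-4)² + 4*(-4))) = √0*(-45 + (-5 + 16 - 16)) = 0*(-45 - 5) = 0*(-50) = 0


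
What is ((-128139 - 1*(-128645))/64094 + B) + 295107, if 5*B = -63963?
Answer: 45236649149/160235 ≈ 2.8231e+5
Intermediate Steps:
B = -63963/5 (B = (⅕)*(-63963) = -63963/5 ≈ -12793.)
((-128139 - 1*(-128645))/64094 + B) + 295107 = ((-128139 - 1*(-128645))/64094 - 63963/5) + 295107 = ((-128139 + 128645)*(1/64094) - 63963/5) + 295107 = (506*(1/64094) - 63963/5) + 295107 = (253/32047 - 63963/5) + 295107 = -2049820996/160235 + 295107 = 45236649149/160235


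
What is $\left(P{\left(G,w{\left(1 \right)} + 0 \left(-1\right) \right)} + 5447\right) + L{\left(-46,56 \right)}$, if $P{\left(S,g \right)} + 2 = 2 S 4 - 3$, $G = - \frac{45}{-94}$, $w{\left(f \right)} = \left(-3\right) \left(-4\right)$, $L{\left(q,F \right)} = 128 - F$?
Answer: $\frac{259338}{47} \approx 5517.8$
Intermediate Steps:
$w{\left(f \right)} = 12$
$G = \frac{45}{94}$ ($G = \left(-45\right) \left(- \frac{1}{94}\right) = \frac{45}{94} \approx 0.47872$)
$P{\left(S,g \right)} = -5 + 8 S$ ($P{\left(S,g \right)} = -2 + \left(2 S 4 - 3\right) = -2 + \left(2 \cdot 4 S - 3\right) = -2 + \left(8 S - 3\right) = -2 + \left(-3 + 8 S\right) = -5 + 8 S$)
$\left(P{\left(G,w{\left(1 \right)} + 0 \left(-1\right) \right)} + 5447\right) + L{\left(-46,56 \right)} = \left(\left(-5 + 8 \cdot \frac{45}{94}\right) + 5447\right) + \left(128 - 56\right) = \left(\left(-5 + \frac{180}{47}\right) + 5447\right) + \left(128 - 56\right) = \left(- \frac{55}{47} + 5447\right) + 72 = \frac{255954}{47} + 72 = \frac{259338}{47}$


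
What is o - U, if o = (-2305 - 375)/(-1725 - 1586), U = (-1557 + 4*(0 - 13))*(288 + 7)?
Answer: 1571585385/3311 ≈ 4.7466e+5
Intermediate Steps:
U = -474655 (U = (-1557 + 4*(-13))*295 = (-1557 - 52)*295 = -1609*295 = -474655)
o = 2680/3311 (o = -2680/(-3311) = -2680*(-1/3311) = 2680/3311 ≈ 0.80942)
o - U = 2680/3311 - 1*(-474655) = 2680/3311 + 474655 = 1571585385/3311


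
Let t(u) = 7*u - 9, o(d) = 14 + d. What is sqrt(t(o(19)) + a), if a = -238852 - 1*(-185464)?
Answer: I*sqrt(53166) ≈ 230.58*I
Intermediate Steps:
t(u) = -9 + 7*u
a = -53388 (a = -238852 + 185464 = -53388)
sqrt(t(o(19)) + a) = sqrt((-9 + 7*(14 + 19)) - 53388) = sqrt((-9 + 7*33) - 53388) = sqrt((-9 + 231) - 53388) = sqrt(222 - 53388) = sqrt(-53166) = I*sqrt(53166)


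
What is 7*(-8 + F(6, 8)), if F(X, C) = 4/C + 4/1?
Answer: -49/2 ≈ -24.500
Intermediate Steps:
F(X, C) = 4 + 4/C (F(X, C) = 4/C + 4*1 = 4/C + 4 = 4 + 4/C)
7*(-8 + F(6, 8)) = 7*(-8 + (4 + 4/8)) = 7*(-8 + (4 + 4*(1/8))) = 7*(-8 + (4 + 1/2)) = 7*(-8 + 9/2) = 7*(-7/2) = -49/2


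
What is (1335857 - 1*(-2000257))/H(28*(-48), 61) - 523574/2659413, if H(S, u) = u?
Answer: 8872073003068/162224193 ≈ 54690.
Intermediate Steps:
(1335857 - 1*(-2000257))/H(28*(-48), 61) - 523574/2659413 = (1335857 - 1*(-2000257))/61 - 523574/2659413 = (1335857 + 2000257)*(1/61) - 523574*1/2659413 = 3336114*(1/61) - 523574/2659413 = 3336114/61 - 523574/2659413 = 8872073003068/162224193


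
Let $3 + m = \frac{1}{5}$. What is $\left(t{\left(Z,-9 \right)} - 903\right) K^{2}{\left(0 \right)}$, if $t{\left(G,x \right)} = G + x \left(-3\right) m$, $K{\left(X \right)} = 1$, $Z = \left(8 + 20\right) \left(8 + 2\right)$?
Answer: $- \frac{3493}{5} \approx -698.6$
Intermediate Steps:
$m = - \frac{14}{5}$ ($m = -3 + \frac{1}{5} = - \frac{14}{5} \approx -2.8$)
$Z = 280$ ($Z = 28 \cdot 10 = 280$)
$t{\left(G,x \right)} = G + \frac{42 x}{5}$ ($t{\left(G,x \right)} = G + x \left(-3\right) \left(- \frac{14}{5}\right) = G + - 3 x \left(- \frac{14}{5}\right) = G + \frac{42 x}{5}$)
$\left(t{\left(Z,-9 \right)} - 903\right) K^{2}{\left(0 \right)} = \left(\left(280 + \frac{42}{5} \left(-9\right)\right) - 903\right) 1^{2} = \left(\left(280 - \frac{378}{5}\right) - 903\right) 1 = \left(\frac{1022}{5} - 903\right) 1 = \left(- \frac{3493}{5}\right) 1 = - \frac{3493}{5}$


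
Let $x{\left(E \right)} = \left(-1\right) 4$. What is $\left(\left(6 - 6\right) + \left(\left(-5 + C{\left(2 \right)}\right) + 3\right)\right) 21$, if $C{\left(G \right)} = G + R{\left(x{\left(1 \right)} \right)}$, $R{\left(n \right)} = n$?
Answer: $-84$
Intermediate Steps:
$x{\left(E \right)} = -4$
$C{\left(G \right)} = -4 + G$ ($C{\left(G \right)} = G - 4 = -4 + G$)
$\left(\left(6 - 6\right) + \left(\left(-5 + C{\left(2 \right)}\right) + 3\right)\right) 21 = \left(\left(6 - 6\right) + \left(\left(-5 + \left(-4 + 2\right)\right) + 3\right)\right) 21 = \left(0 + \left(\left(-5 - 2\right) + 3\right)\right) 21 = \left(0 + \left(-7 + 3\right)\right) 21 = \left(0 - 4\right) 21 = \left(-4\right) 21 = -84$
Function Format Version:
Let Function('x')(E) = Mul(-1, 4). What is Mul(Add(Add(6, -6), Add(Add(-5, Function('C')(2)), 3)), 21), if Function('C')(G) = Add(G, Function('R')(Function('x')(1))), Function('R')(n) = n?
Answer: -84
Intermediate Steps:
Function('x')(E) = -4
Function('C')(G) = Add(-4, G) (Function('C')(G) = Add(G, -4) = Add(-4, G))
Mul(Add(Add(6, -6), Add(Add(-5, Function('C')(2)), 3)), 21) = Mul(Add(Add(6, -6), Add(Add(-5, Add(-4, 2)), 3)), 21) = Mul(Add(0, Add(Add(-5, -2), 3)), 21) = Mul(Add(0, Add(-7, 3)), 21) = Mul(Add(0, -4), 21) = Mul(-4, 21) = -84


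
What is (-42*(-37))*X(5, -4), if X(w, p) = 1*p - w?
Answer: -13986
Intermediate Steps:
X(w, p) = p - w
(-42*(-37))*X(5, -4) = (-42*(-37))*(-4 - 1*5) = 1554*(-4 - 5) = 1554*(-9) = -13986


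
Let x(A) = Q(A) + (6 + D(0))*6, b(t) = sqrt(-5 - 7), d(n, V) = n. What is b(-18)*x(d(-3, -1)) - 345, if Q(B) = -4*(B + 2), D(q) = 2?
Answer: -345 + 104*I*sqrt(3) ≈ -345.0 + 180.13*I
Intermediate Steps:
Q(B) = -8 - 4*B (Q(B) = -4*(2 + B) = -8 - 4*B)
b(t) = 2*I*sqrt(3) (b(t) = sqrt(-12) = 2*I*sqrt(3))
x(A) = 40 - 4*A (x(A) = (-8 - 4*A) + (6 + 2)*6 = (-8 - 4*A) + 8*6 = (-8 - 4*A) + 48 = 40 - 4*A)
b(-18)*x(d(-3, -1)) - 345 = (2*I*sqrt(3))*(40 - 4*(-3)) - 345 = (2*I*sqrt(3))*(40 + 12) - 345 = (2*I*sqrt(3))*52 - 345 = 104*I*sqrt(3) - 345 = -345 + 104*I*sqrt(3)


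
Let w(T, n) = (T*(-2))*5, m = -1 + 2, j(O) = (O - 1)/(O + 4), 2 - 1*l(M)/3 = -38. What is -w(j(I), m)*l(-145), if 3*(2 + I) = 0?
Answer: -1800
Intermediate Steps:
l(M) = 120 (l(M) = 6 - 3*(-38) = 6 + 114 = 120)
I = -2 (I = -2 + (⅓)*0 = -2 + 0 = -2)
j(O) = (-1 + O)/(4 + O)
m = 1
w(T, n) = -10*T (w(T, n) = -2*T*5 = -10*T)
-w(j(I), m)*l(-145) = -(-10*(-1 - 2)/(4 - 2))*120 = -(-10*(-3)/2)*120 = -(-5*(-3))*120 = -(-10*(-3/2))*120 = -15*120 = -1*1800 = -1800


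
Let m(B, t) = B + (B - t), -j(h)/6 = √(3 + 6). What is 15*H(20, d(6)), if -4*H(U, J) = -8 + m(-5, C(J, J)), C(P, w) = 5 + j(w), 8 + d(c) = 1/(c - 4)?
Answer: 75/4 ≈ 18.750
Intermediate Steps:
j(h) = -18 (j(h) = -6*√(3 + 6) = -6*√9 = -6*3 = -18)
d(c) = -8 + 1/(-4 + c) (d(c) = -8 + 1/(c - 4) = -8 + 1/(-4 + c))
C(P, w) = -13 (C(P, w) = 5 - 18 = -13)
m(B, t) = -t + 2*B
H(U, J) = 5/4 (H(U, J) = -(-8 + (-1*(-13) + 2*(-5)))/4 = -(-8 + (13 - 10))/4 = -(-8 + 3)/4 = -¼*(-5) = 5/4)
15*H(20, d(6)) = 15*(5/4) = 75/4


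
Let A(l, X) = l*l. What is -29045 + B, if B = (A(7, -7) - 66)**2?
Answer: -28756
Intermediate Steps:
A(l, X) = l**2
B = 289 (B = (7**2 - 66)**2 = (49 - 66)**2 = (-17)**2 = 289)
-29045 + B = -29045 + 289 = -28756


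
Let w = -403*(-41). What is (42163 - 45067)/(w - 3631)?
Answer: -66/293 ≈ -0.22526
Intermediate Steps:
w = 16523
(42163 - 45067)/(w - 3631) = (42163 - 45067)/(16523 - 3631) = -2904/12892 = -2904*1/12892 = -66/293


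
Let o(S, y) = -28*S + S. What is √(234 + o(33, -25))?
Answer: 3*I*√73 ≈ 25.632*I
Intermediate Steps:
o(S, y) = -27*S
√(234 + o(33, -25)) = √(234 - 27*33) = √(234 - 891) = √(-657) = 3*I*√73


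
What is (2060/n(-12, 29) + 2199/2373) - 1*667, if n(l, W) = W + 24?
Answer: -26294332/41923 ≈ -627.21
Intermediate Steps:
n(l, W) = 24 + W
(2060/n(-12, 29) + 2199/2373) - 1*667 = (2060/(24 + 29) + 2199/2373) - 1*667 = (2060/53 + 2199*(1/2373)) - 667 = (2060*(1/53) + 733/791) - 667 = (2060/53 + 733/791) - 667 = 1668309/41923 - 667 = -26294332/41923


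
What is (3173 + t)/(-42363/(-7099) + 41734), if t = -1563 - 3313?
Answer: -929969/22793233 ≈ -0.040800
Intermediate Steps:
t = -4876
(3173 + t)/(-42363/(-7099) + 41734) = (3173 - 4876)/(-42363/(-7099) + 41734) = -1703/(-42363*(-1/7099) + 41734) = -1703/(42363/7099 + 41734) = -1703/296312029/7099 = -1703*7099/296312029 = -929969/22793233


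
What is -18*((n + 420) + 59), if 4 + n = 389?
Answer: -15552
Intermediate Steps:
n = 385 (n = -4 + 389 = 385)
-18*((n + 420) + 59) = -18*((385 + 420) + 59) = -18*(805 + 59) = -18*864 = -15552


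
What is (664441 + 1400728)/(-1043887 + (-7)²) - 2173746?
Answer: -2269040742317/1043838 ≈ -2.1737e+6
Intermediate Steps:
(664441 + 1400728)/(-1043887 + (-7)²) - 2173746 = 2065169/(-1043887 + 49) - 2173746 = 2065169/(-1043838) - 2173746 = 2065169*(-1/1043838) - 2173746 = -2065169/1043838 - 2173746 = -2269040742317/1043838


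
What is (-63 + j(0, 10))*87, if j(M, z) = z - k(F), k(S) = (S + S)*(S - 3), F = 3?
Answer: -4611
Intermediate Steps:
k(S) = 2*S*(-3 + S) (k(S) = (2*S)*(-3 + S) = 2*S*(-3 + S))
j(M, z) = z (j(M, z) = z - 2*3*(-3 + 3) = z - 2*3*0 = z - 1*0 = z + 0 = z)
(-63 + j(0, 10))*87 = (-63 + 10)*87 = -53*87 = -4611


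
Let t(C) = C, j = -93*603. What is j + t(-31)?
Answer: -56110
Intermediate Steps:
j = -56079
j + t(-31) = -56079 - 31 = -56110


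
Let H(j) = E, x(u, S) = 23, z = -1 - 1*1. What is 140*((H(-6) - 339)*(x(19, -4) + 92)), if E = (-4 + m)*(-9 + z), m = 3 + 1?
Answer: -5457900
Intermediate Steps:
z = -2 (z = -1 - 1 = -2)
m = 4
E = 0 (E = (-4 + 4)*(-9 - 2) = 0*(-11) = 0)
H(j) = 0
140*((H(-6) - 339)*(x(19, -4) + 92)) = 140*((0 - 339)*(23 + 92)) = 140*(-339*115) = 140*(-38985) = -5457900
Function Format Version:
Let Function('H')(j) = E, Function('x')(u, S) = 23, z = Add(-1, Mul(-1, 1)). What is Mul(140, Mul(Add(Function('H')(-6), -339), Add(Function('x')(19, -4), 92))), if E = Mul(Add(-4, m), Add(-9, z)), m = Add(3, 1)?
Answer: -5457900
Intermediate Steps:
z = -2 (z = Add(-1, -1) = -2)
m = 4
E = 0 (E = Mul(Add(-4, 4), Add(-9, -2)) = Mul(0, -11) = 0)
Function('H')(j) = 0
Mul(140, Mul(Add(Function('H')(-6), -339), Add(Function('x')(19, -4), 92))) = Mul(140, Mul(Add(0, -339), Add(23, 92))) = Mul(140, Mul(-339, 115)) = Mul(140, -38985) = -5457900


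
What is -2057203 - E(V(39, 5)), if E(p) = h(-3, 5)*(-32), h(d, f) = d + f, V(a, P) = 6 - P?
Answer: -2057139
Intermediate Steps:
E(p) = -64 (E(p) = (-3 + 5)*(-32) = 2*(-32) = -64)
-2057203 - E(V(39, 5)) = -2057203 - 1*(-64) = -2057203 + 64 = -2057139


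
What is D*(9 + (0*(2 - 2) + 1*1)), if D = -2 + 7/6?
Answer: -25/3 ≈ -8.3333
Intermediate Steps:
D = -5/6 (D = -2 + 7*(1/6) = -2 + 7/6 = -5/6 ≈ -0.83333)
D*(9 + (0*(2 - 2) + 1*1)) = -5*(9 + (0*(2 - 2) + 1*1))/6 = -5*(9 + (0*0 + 1))/6 = -5*(9 + (0 + 1))/6 = -5*(9 + 1)/6 = -5/6*10 = -25/3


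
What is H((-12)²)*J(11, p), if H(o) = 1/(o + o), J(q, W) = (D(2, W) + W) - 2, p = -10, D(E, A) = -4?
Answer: -1/18 ≈ -0.055556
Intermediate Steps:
J(q, W) = -6 + W (J(q, W) = (-4 + W) - 2 = -6 + W)
H(o) = 1/(2*o)
H((-12)²)*J(11, p) = (1/(2*((-12)²)))*(-6 - 10) = ((½)/144)*(-16) = ((½)*(1/144))*(-16) = (1/288)*(-16) = -1/18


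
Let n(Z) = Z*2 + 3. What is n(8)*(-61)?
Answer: -1159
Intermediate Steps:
n(Z) = 3 + 2*Z (n(Z) = 2*Z + 3 = 3 + 2*Z)
n(8)*(-61) = (3 + 2*8)*(-61) = (3 + 16)*(-61) = 19*(-61) = -1159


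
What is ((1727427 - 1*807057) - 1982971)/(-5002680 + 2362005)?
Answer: 1062601/2640675 ≈ 0.40240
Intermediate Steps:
((1727427 - 1*807057) - 1982971)/(-5002680 + 2362005) = ((1727427 - 807057) - 1982971)/(-2640675) = (920370 - 1982971)*(-1/2640675) = -1062601*(-1/2640675) = 1062601/2640675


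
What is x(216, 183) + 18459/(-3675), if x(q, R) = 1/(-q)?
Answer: -190039/37800 ≈ -5.0275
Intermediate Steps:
x(q, R) = -1/q
x(216, 183) + 18459/(-3675) = -1/216 + 18459/(-3675) = -1*1/216 + 18459*(-1/3675) = -1/216 - 879/175 = -190039/37800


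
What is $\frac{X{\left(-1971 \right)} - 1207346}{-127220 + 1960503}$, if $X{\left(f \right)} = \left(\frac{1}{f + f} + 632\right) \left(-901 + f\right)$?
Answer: $- \frac{5957247514}{3613400793} \approx -1.6487$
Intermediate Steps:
$X{\left(f \right)} = \left(-901 + f\right) \left(632 + \frac{1}{2 f}\right)$ ($X{\left(f \right)} = \left(\frac{1}{2 f} + 632\right) \left(-901 + f\right) = \left(632 + \frac{1}{2 f}\right) \left(-901 + f\right) = \left(-901 + f\right) \left(632 + \frac{1}{2 f}\right)$)
$\frac{X{\left(-1971 \right)} - 1207346}{-127220 + 1960503} = \frac{\frac{-901 - 1971 \left(-1138863 + 1264 \left(-1971\right)\right)}{2 \left(-1971\right)} - 1207346}{-127220 + 1960503} = \frac{\frac{1}{2} \left(- \frac{1}{1971}\right) \left(-901 - 1971 \left(-1138863 - 2491344\right)\right) - 1207346}{1833283} = \left(\frac{1}{2} \left(- \frac{1}{1971}\right) \left(-901 - -7155137997\right) - 1207346\right) \frac{1}{1833283} = \left(\frac{1}{2} \left(- \frac{1}{1971}\right) \left(-901 + 7155137997\right) - 1207346\right) \frac{1}{1833283} = \left(\frac{1}{2} \left(- \frac{1}{1971}\right) 7155137096 - 1207346\right) \frac{1}{1833283} = \left(- \frac{3577568548}{1971} - 1207346\right) \frac{1}{1833283} = \left(- \frac{5957247514}{1971}\right) \frac{1}{1833283} = - \frac{5957247514}{3613400793}$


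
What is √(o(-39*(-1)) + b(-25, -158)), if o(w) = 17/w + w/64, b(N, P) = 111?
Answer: √10906935/312 ≈ 10.585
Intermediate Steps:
o(w) = 17/w + w/64 (o(w) = 17/w + w*(1/64) = 17/w + w/64)
√(o(-39*(-1)) + b(-25, -158)) = √((17/((-39*(-1))) + (-39*(-1))/64) + 111) = √((17/39 + (1/64)*39) + 111) = √((17*(1/39) + 39/64) + 111) = √((17/39 + 39/64) + 111) = √(2609/2496 + 111) = √(279665/2496) = √10906935/312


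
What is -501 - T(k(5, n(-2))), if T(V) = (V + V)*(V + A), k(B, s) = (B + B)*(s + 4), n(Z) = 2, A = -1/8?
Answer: -7686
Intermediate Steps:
A = -⅛ (A = -1*⅛ = -⅛ ≈ -0.12500)
k(B, s) = 2*B*(4 + s) (k(B, s) = (2*B)*(4 + s) = 2*B*(4 + s))
T(V) = 2*V*(-⅛ + V) (T(V) = (V + V)*(V - ⅛) = (2*V)*(-⅛ + V) = 2*V*(-⅛ + V))
-501 - T(k(5, n(-2))) = -501 - 2*5*(4 + 2)*(-1 + 8*(2*5*(4 + 2)))/4 = -501 - 2*5*6*(-1 + 8*(2*5*6))/4 = -501 - 60*(-1 + 8*60)/4 = -501 - 60*(-1 + 480)/4 = -501 - 60*479/4 = -501 - 1*7185 = -501 - 7185 = -7686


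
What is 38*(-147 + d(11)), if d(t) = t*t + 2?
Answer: -912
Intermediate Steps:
d(t) = 2 + t² (d(t) = t² + 2 = 2 + t²)
38*(-147 + d(11)) = 38*(-147 + (2 + 11²)) = 38*(-147 + (2 + 121)) = 38*(-147 + 123) = 38*(-24) = -912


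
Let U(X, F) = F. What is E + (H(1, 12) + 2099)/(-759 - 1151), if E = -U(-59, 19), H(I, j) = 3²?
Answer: -19199/955 ≈ -20.104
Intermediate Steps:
H(I, j) = 9
E = -19 (E = -1*19 = -19)
E + (H(1, 12) + 2099)/(-759 - 1151) = -19 + (9 + 2099)/(-759 - 1151) = -19 + 2108/(-1910) = -19 + 2108*(-1/1910) = -19 - 1054/955 = -19199/955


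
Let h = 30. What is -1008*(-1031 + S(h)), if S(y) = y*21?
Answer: 404208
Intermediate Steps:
S(y) = 21*y
-1008*(-1031 + S(h)) = -1008*(-1031 + 21*30) = -1008*(-1031 + 630) = -1008*(-401) = 404208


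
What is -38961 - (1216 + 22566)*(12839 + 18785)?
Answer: -752120929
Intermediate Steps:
-38961 - (1216 + 22566)*(12839 + 18785) = -38961 - 23782*31624 = -38961 - 1*752081968 = -38961 - 752081968 = -752120929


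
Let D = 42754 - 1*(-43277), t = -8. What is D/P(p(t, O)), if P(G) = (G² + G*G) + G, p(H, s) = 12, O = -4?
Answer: 28677/100 ≈ 286.77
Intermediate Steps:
D = 86031 (D = 42754 + 43277 = 86031)
P(G) = G + 2*G² (P(G) = (G² + G²) + G = 2*G² + G = G + 2*G²)
D/P(p(t, O)) = 86031/((12*(1 + 2*12))) = 86031/((12*(1 + 24))) = 86031/((12*25)) = 86031/300 = 86031*(1/300) = 28677/100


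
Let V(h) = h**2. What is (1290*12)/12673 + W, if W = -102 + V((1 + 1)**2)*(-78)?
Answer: -17093070/12673 ≈ -1348.8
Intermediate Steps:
W = -1350 (W = -102 + ((1 + 1)**2)**2*(-78) = -102 + (2**2)**2*(-78) = -102 + 4**2*(-78) = -102 + 16*(-78) = -102 - 1248 = -1350)
(1290*12)/12673 + W = (1290*12)/12673 - 1350 = 15480*(1/12673) - 1350 = 15480/12673 - 1350 = -17093070/12673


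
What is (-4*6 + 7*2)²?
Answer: 100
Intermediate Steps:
(-4*6 + 7*2)² = (-24 + 14)² = (-10)² = 100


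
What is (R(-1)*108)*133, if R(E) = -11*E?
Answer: 158004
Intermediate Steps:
(R(-1)*108)*133 = (-11*(-1)*108)*133 = (11*108)*133 = 1188*133 = 158004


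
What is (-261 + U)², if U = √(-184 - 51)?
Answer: (261 - I*√235)² ≈ 67886.0 - 8002.1*I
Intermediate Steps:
U = I*√235 (U = √(-235) = I*√235 ≈ 15.33*I)
(-261 + U)² = (-261 + I*√235)²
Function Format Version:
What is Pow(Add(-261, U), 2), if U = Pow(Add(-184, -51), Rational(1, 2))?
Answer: Pow(Add(261, Mul(-1, I, Pow(235, Rational(1, 2)))), 2) ≈ Add(67886., Mul(-8002.1, I))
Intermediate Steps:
U = Mul(I, Pow(235, Rational(1, 2))) (U = Pow(-235, Rational(1, 2)) = Mul(I, Pow(235, Rational(1, 2))) ≈ Mul(15.330, I))
Pow(Add(-261, U), 2) = Pow(Add(-261, Mul(I, Pow(235, Rational(1, 2)))), 2)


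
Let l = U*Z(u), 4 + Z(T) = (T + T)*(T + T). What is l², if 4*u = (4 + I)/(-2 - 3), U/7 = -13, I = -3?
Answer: 1318343481/10000 ≈ 1.3183e+5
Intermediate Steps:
U = -91 (U = 7*(-13) = -91)
u = -1/20 (u = ((4 - 3)/(-2 - 3))/4 = (1/(-5))/4 = (1*(-⅕))/4 = (¼)*(-⅕) = -1/20 ≈ -0.050000)
Z(T) = -4 + 4*T² (Z(T) = -4 + (T + T)*(T + T) = -4 + (2*T)*(2*T) = -4 + 4*T²)
l = 36309/100 (l = -91*(-4 + 4*(-1/20)²) = -91*(-4 + 4*(1/400)) = -91*(-4 + 1/100) = -91*(-399/100) = 36309/100 ≈ 363.09)
l² = (36309/100)² = 1318343481/10000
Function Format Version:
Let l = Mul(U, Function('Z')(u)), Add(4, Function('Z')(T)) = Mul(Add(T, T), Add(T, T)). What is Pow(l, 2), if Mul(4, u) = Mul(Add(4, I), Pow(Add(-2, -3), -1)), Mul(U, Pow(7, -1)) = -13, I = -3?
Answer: Rational(1318343481, 10000) ≈ 1.3183e+5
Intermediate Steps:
U = -91 (U = Mul(7, -13) = -91)
u = Rational(-1, 20) (u = Mul(Rational(1, 4), Mul(Add(4, -3), Pow(Add(-2, -3), -1))) = Mul(Rational(1, 4), Mul(1, Pow(-5, -1))) = Mul(Rational(1, 4), Mul(1, Rational(-1, 5))) = Mul(Rational(1, 4), Rational(-1, 5)) = Rational(-1, 20) ≈ -0.050000)
Function('Z')(T) = Add(-4, Mul(4, Pow(T, 2))) (Function('Z')(T) = Add(-4, Mul(Add(T, T), Add(T, T))) = Add(-4, Mul(Mul(2, T), Mul(2, T))) = Add(-4, Mul(4, Pow(T, 2))))
l = Rational(36309, 100) (l = Mul(-91, Add(-4, Mul(4, Pow(Rational(-1, 20), 2)))) = Mul(-91, Add(-4, Mul(4, Rational(1, 400)))) = Mul(-91, Add(-4, Rational(1, 100))) = Mul(-91, Rational(-399, 100)) = Rational(36309, 100) ≈ 363.09)
Pow(l, 2) = Pow(Rational(36309, 100), 2) = Rational(1318343481, 10000)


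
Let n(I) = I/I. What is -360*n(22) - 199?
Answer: -559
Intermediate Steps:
n(I) = 1
-360*n(22) - 199 = -360*1 - 199 = -360 - 199 = -559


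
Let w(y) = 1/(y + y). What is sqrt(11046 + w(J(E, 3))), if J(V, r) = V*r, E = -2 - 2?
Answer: sqrt(1590618)/12 ≈ 105.10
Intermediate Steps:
E = -4
w(y) = 1/(2*y)
sqrt(11046 + w(J(E, 3))) = sqrt(11046 + 1/(2*((-4*3)))) = sqrt(11046 + (1/2)/(-12)) = sqrt(11046 + (1/2)*(-1/12)) = sqrt(11046 - 1/24) = sqrt(265103/24) = sqrt(1590618)/12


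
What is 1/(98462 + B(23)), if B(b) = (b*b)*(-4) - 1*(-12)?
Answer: 1/96358 ≈ 1.0378e-5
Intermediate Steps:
B(b) = 12 - 4*b**2 (B(b) = b**2*(-4) + 12 = -4*b**2 + 12 = 12 - 4*b**2)
1/(98462 + B(23)) = 1/(98462 + (12 - 4*23**2)) = 1/(98462 + (12 - 4*529)) = 1/(98462 + (12 - 2116)) = 1/(98462 - 2104) = 1/96358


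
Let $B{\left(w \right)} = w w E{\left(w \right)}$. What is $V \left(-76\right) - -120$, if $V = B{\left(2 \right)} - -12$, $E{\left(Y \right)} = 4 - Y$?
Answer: $-1400$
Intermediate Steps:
$B{\left(w \right)} = w^{2} \left(4 - w\right)$ ($B{\left(w \right)} = w w \left(4 - w\right) = w^{2} \left(4 - w\right)$)
$V = 20$ ($V = 2^{2} \left(4 - 2\right) - -12 = 4 \left(4 - 2\right) + 12 = 4 \cdot 2 + 12 = 8 + 12 = 20$)
$V \left(-76\right) - -120 = 20 \left(-76\right) - -120 = -1520 + 120 = -1400$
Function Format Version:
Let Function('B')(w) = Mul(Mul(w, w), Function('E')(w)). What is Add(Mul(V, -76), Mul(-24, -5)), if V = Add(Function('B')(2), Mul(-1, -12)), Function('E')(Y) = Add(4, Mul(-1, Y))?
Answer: -1400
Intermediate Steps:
Function('B')(w) = Mul(Pow(w, 2), Add(4, Mul(-1, w))) (Function('B')(w) = Mul(Mul(w, w), Add(4, Mul(-1, w))) = Mul(Pow(w, 2), Add(4, Mul(-1, w))))
V = 20 (V = Add(Mul(Pow(2, 2), Add(4, Mul(-1, 2))), Mul(-1, -12)) = Add(Mul(4, Add(4, -2)), 12) = Add(Mul(4, 2), 12) = Add(8, 12) = 20)
Add(Mul(V, -76), Mul(-24, -5)) = Add(Mul(20, -76), Mul(-24, -5)) = Add(-1520, 120) = -1400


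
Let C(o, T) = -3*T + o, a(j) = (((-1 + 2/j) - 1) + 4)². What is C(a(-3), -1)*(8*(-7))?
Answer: -2408/9 ≈ -267.56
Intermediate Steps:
a(j) = (2 + 2/j)² (a(j) = ((-2 + 2/j) + 4)² = (2 + 2/j)²)
C(o, T) = o - 3*T
C(a(-3), -1)*(8*(-7)) = (4*(1 - 3)²/(-3)² - 3*(-1))*(8*(-7)) = (4*(⅑)*(-2)² + 3)*(-56) = (4*(⅑)*4 + 3)*(-56) = (16/9 + 3)*(-56) = (43/9)*(-56) = -2408/9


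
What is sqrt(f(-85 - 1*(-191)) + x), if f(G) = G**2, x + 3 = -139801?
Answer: 2*I*sqrt(32142) ≈ 358.56*I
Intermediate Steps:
x = -139804 (x = -3 - 139801 = -139804)
sqrt(f(-85 - 1*(-191)) + x) = sqrt((-85 - 1*(-191))**2 - 139804) = sqrt((-85 + 191)**2 - 139804) = sqrt(106**2 - 139804) = sqrt(11236 - 139804) = sqrt(-128568) = 2*I*sqrt(32142)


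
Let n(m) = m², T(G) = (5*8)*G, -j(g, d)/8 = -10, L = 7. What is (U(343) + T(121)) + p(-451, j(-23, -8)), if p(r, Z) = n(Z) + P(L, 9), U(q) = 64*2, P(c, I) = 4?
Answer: 11372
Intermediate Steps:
j(g, d) = 80 (j(g, d) = -8*(-10) = 80)
T(G) = 40*G
U(q) = 128
p(r, Z) = 4 + Z² (p(r, Z) = Z² + 4 = 4 + Z²)
(U(343) + T(121)) + p(-451, j(-23, -8)) = (128 + 40*121) + (4 + 80²) = (128 + 4840) + (4 + 6400) = 4968 + 6404 = 11372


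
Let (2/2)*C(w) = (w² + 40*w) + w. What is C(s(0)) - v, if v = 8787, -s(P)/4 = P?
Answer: -8787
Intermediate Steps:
s(P) = -4*P
C(w) = w² + 41*w (C(w) = (w² + 40*w) + w = w² + 41*w)
C(s(0)) - v = (-4*0)*(41 - 4*0) - 1*8787 = 0*(41 + 0) - 8787 = 0*41 - 8787 = 0 - 8787 = -8787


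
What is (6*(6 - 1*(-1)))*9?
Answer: 378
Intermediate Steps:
(6*(6 - 1*(-1)))*9 = (6*(6 + 1))*9 = (6*7)*9 = 42*9 = 378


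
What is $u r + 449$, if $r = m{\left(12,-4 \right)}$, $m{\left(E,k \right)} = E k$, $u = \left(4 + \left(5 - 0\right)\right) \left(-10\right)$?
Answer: $4769$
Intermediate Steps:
$u = -90$ ($u = \left(4 + \left(5 + 0\right)\right) \left(-10\right) = \left(4 + 5\right) \left(-10\right) = 9 \left(-10\right) = -90$)
$r = -48$ ($r = 12 \left(-4\right) = -48$)
$u r + 449 = \left(-90\right) \left(-48\right) + 449 = 4320 + 449 = 4769$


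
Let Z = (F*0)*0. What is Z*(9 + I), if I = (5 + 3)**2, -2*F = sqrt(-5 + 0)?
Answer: 0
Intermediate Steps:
F = -I*sqrt(5)/2 (F = -sqrt(-5 + 0)/2 = -I*sqrt(5)/2 ≈ -1.118*I)
Z = 0 (Z = (-I*sqrt(5)/2*0)*0 = 0*0 = 0)
I = 64 (I = 8**2 = 64)
Z*(9 + I) = 0*(9 + 64) = 0*73 = 0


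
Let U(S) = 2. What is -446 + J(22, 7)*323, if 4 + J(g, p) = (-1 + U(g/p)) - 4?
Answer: -2707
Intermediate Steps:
J(g, p) = -7 (J(g, p) = -4 + ((-1 + 2) - 4) = -4 + (1 - 4) = -4 - 3 = -7)
-446 + J(22, 7)*323 = -446 - 7*323 = -446 - 2261 = -2707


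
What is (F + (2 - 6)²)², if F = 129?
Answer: 21025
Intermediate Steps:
(F + (2 - 6)²)² = (129 + (2 - 6)²)² = (129 + (-4)²)² = (129 + 16)² = 145² = 21025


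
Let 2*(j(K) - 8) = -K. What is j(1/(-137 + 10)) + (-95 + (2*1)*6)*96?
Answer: -2021839/254 ≈ -7960.0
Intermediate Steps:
j(K) = 8 - K/2 (j(K) = 8 + (-K)/2 = 8 - K/2)
j(1/(-137 + 10)) + (-95 + (2*1)*6)*96 = (8 - 1/(2*(-137 + 10))) + (-95 + (2*1)*6)*96 = (8 - 1/2/(-127)) + (-95 + 2*6)*96 = (8 - 1/2*(-1/127)) + (-95 + 12)*96 = (8 + 1/254) - 83*96 = 2033/254 - 7968 = -2021839/254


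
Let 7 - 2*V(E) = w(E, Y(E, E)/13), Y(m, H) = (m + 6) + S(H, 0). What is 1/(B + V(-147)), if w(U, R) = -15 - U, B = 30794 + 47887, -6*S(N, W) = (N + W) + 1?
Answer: 2/157237 ≈ 1.2720e-5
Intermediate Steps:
S(N, W) = -⅙ - N/6 - W/6 (S(N, W) = -((N + W) + 1)/6 = -(1 + N + W)/6 = -⅙ - N/6 - W/6)
B = 78681
Y(m, H) = 35/6 + m - H/6 (Y(m, H) = (m + 6) + (-⅙ - H/6 - ⅙*0) = (6 + m) + (-⅙ - H/6 + 0) = (6 + m) + (-⅙ - H/6) = 35/6 + m - H/6)
V(E) = 11 + E/2 (V(E) = 7/2 - (-15 - E)/2 = 7/2 + (15/2 + E/2) = 11 + E/2)
1/(B + V(-147)) = 1/(78681 + (11 + (½)*(-147))) = 1/(78681 + (11 - 147/2)) = 1/(78681 - 125/2) = 1/(157237/2) = 2/157237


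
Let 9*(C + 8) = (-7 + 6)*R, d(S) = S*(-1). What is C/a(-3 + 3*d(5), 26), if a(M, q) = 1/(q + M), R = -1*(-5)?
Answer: -616/9 ≈ -68.444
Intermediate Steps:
d(S) = -S
R = 5
a(M, q) = 1/(M + q)
C = -77/9 (C = -8 + ((-7 + 6)*5)/9 = -8 + (-1*5)/9 = -8 + (⅑)*(-5) = -8 - 5/9 = -77/9 ≈ -8.5556)
C/a(-3 + 3*d(5), 26) = -(1771/9 + (77/3)*(-1)*5) = -(1771/9 - 385/3) = -77/(9*(1/((-3 - 15) + 26))) = -77/(9*(1/(-18 + 26))) = -77/(9*(1/8)) = -77/(9*⅛) = -77/9*8 = -616/9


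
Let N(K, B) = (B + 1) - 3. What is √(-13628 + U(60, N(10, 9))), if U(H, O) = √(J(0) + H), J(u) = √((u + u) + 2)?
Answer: √(-13628 + √(60 + √2)) ≈ 116.71*I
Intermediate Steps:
J(u) = √(2 + 2*u) (J(u) = √(2*u + 2) = √(2 + 2*u))
N(K, B) = -2 + B (N(K, B) = (1 + B) - 3 = -2 + B)
U(H, O) = √(H + √2) (U(H, O) = √(√(2 + 2*0) + H) = √(√(2 + 0) + H) = √(√2 + H) = √(H + √2))
√(-13628 + U(60, N(10, 9))) = √(-13628 + √(60 + √2))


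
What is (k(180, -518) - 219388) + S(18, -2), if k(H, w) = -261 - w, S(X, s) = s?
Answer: -219133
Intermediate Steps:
(k(180, -518) - 219388) + S(18, -2) = ((-261 - 1*(-518)) - 219388) - 2 = ((-261 + 518) - 219388) - 2 = (257 - 219388) - 2 = -219131 - 2 = -219133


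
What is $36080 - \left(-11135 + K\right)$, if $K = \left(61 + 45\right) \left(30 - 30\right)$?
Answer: $47215$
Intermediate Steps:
$K = 0$ ($K = 106 \left(30 - 30\right) = 106 \cdot 0 = 0$)
$36080 - \left(-11135 + K\right) = 36080 - -11135 = 36080 + \left(11135 + 0\right) = 36080 + 11135 = 47215$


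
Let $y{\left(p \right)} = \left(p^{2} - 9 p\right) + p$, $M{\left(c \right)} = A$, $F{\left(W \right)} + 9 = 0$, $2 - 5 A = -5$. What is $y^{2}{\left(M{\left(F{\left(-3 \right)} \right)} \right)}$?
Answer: $\frac{53361}{625} \approx 85.378$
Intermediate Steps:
$A = \frac{7}{5}$ ($A = \frac{2}{5} - -1 = \frac{2}{5} + 1 = \frac{7}{5} \approx 1.4$)
$F{\left(W \right)} = -9$ ($F{\left(W \right)} = -9 + 0 = -9$)
$M{\left(c \right)} = \frac{7}{5}$
$y{\left(p \right)} = p^{2} - 8 p$
$y^{2}{\left(M{\left(F{\left(-3 \right)} \right)} \right)} = \left(\frac{7 \left(-8 + \frac{7}{5}\right)}{5}\right)^{2} = \left(\frac{7}{5} \left(- \frac{33}{5}\right)\right)^{2} = \left(- \frac{231}{25}\right)^{2} = \frac{53361}{625}$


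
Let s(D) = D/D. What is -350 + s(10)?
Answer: -349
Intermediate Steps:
s(D) = 1
-350 + s(10) = -350 + 1 = -349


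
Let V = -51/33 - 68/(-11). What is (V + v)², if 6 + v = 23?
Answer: 56644/121 ≈ 468.13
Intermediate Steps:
v = 17 (v = -6 + 23 = 17)
V = 51/11 (V = -51*1/33 - 68*(-1/11) = -17/11 + 68/11 = 51/11 ≈ 4.6364)
(V + v)² = (51/11 + 17)² = (238/11)² = 56644/121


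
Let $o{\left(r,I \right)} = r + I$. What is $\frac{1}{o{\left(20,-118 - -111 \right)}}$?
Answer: $\frac{1}{13} \approx 0.076923$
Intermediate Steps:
$o{\left(r,I \right)} = I + r$
$\frac{1}{o{\left(20,-118 - -111 \right)}} = \frac{1}{\left(-118 - -111\right) + 20} = \frac{1}{\left(-118 + 111\right) + 20} = \frac{1}{-7 + 20} = \frac{1}{13}$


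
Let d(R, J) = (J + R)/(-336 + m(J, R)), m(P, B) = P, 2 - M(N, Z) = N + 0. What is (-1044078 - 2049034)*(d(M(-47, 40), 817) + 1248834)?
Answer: -1858001509142240/481 ≈ -3.8628e+12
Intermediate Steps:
M(N, Z) = 2 - N (M(N, Z) = 2 - (N + 0) = 2 - N)
d(R, J) = (J + R)/(-336 + J)
(-1044078 - 2049034)*(d(M(-47, 40), 817) + 1248834) = (-1044078 - 2049034)*((817 + (2 - 1*(-47)))/(-336 + 817) + 1248834) = -3093112*((817 + (2 + 47))/481 + 1248834) = -3093112*((817 + 49)/481 + 1248834) = -3093112*((1/481)*866 + 1248834) = -3093112*(866/481 + 1248834) = -3093112*600690020/481 = -1858001509142240/481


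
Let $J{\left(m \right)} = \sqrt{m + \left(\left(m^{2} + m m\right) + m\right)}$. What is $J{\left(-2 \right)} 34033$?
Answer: $68066$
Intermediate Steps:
$J{\left(m \right)} = \sqrt{2 m + 2 m^{2}}$ ($J{\left(m \right)} = \sqrt{m + \left(\left(m^{2} + m^{2}\right) + m\right)} = \sqrt{m + \left(2 m^{2} + m\right)} = \sqrt{m + \left(m + 2 m^{2}\right)} = \sqrt{2 m + 2 m^{2}}$)
$J{\left(-2 \right)} 34033 = \sqrt{2} \sqrt{- 2 \left(1 - 2\right)} 34033 = \sqrt{2} \sqrt{\left(-2\right) \left(-1\right)} 34033 = \sqrt{2} \sqrt{2} \cdot 34033 = 2 \cdot 34033 = 68066$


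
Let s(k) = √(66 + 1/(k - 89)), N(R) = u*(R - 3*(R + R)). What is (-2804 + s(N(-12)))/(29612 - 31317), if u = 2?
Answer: 2804/1705 - √63457/52855 ≈ 1.6398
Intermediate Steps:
N(R) = -10*R (N(R) = 2*(R - 3*(R + R)) = 2*(R - 6*R) = 2*(-5*R) = -10*R)
s(k) = √(66 + 1/(-89 + k))
(-2804 + s(N(-12)))/(29612 - 31317) = (-2804 + √((-5873 + 66*(-10*(-12)))/(-89 - 10*(-12))))/(29612 - 31317) = (-2804 + √((-5873 + 66*120)/(-89 + 120)))/(-1705) = (-2804 + √((-5873 + 7920)/31))*(-1/1705) = (-2804 + √((1/31)*2047))*(-1/1705) = (-2804 + √(2047/31))*(-1/1705) = (-2804 + √63457/31)*(-1/1705) = 2804/1705 - √63457/52855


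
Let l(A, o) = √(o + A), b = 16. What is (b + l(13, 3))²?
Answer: 400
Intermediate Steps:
l(A, o) = √(A + o)
(b + l(13, 3))² = (16 + √(13 + 3))² = (16 + √16)² = (16 + 4)² = 20² = 400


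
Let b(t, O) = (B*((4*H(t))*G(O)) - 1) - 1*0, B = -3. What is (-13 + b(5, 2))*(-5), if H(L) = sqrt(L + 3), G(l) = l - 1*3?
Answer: 70 - 120*sqrt(2) ≈ -99.706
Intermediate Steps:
G(l) = -3 + l (G(l) = l - 3 = -3 + l)
H(L) = sqrt(3 + L)
b(t, O) = -1 - 12*sqrt(3 + t)*(-3 + O) (b(t, O) = (-3*4*sqrt(3 + t)*(-3 + O) - 1) - 1*0 = (-12*sqrt(3 + t)*(-3 + O) - 1) + 0 = (-1 - 12*sqrt(3 + t)*(-3 + O)) + 0 = -1 - 12*sqrt(3 + t)*(-3 + O))
(-13 + b(5, 2))*(-5) = (-13 + (-1 + 12*sqrt(3 + 5)*(3 - 1*2)))*(-5) = (-13 + (-1 + 12*sqrt(8)*(3 - 2)))*(-5) = (-13 + (-1 + 12*(2*sqrt(2))*1))*(-5) = (-13 + (-1 + 24*sqrt(2)))*(-5) = (-14 + 24*sqrt(2))*(-5) = 70 - 120*sqrt(2)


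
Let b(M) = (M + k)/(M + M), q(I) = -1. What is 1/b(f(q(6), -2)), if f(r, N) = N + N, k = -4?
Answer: 1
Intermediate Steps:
f(r, N) = 2*N
b(M) = (-4 + M)/(2*M) (b(M) = (M - 4)/(M + M) = (-4 + M)/((2*M)) = (-4 + M)*(1/(2*M)) = (-4 + M)/(2*M))
1/b(f(q(6), -2)) = 1/((-4 + 2*(-2))/(2*((2*(-2))))) = 1/((½)*(-4 - 4)/(-4)) = 1/((½)*(-¼)*(-8)) = 1/1 = 1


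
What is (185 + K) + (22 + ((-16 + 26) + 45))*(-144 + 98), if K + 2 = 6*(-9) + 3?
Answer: -3410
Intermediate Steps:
K = -53 (K = -2 + (6*(-9) + 3) = -2 + (-54 + 3) = -2 - 51 = -53)
(185 + K) + (22 + ((-16 + 26) + 45))*(-144 + 98) = (185 - 53) + (22 + ((-16 + 26) + 45))*(-144 + 98) = 132 + (22 + (10 + 45))*(-46) = 132 + (22 + 55)*(-46) = 132 + 77*(-46) = 132 - 3542 = -3410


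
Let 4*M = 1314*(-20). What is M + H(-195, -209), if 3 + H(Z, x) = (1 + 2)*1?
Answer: -6570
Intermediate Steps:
H(Z, x) = 0 (H(Z, x) = -3 + (1 + 2)*1 = -3 + 3*1 = -3 + 3 = 0)
M = -6570 (M = (1314*(-20))/4 = (¼)*(-26280) = -6570)
M + H(-195, -209) = -6570 + 0 = -6570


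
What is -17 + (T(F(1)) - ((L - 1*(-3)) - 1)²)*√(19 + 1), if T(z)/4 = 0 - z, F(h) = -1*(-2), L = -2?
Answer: -17 - 16*√5 ≈ -52.777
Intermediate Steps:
F(h) = 2
T(z) = -4*z (T(z) = 4*(0 - z) = 4*(-z) = -4*z)
-17 + (T(F(1)) - ((L - 1*(-3)) - 1)²)*√(19 + 1) = -17 + (-4*2 - ((-2 - 1*(-3)) - 1)²)*√(19 + 1) = -17 + (-8 - ((-2 + 3) - 1)²)*√20 = -17 + (-8 - (1 - 1)²)*(2*√5) = -17 + (-8 - 1*0²)*(2*√5) = -17 + (-8 - 1*0)*(2*√5) = -17 + (-8 + 0)*(2*√5) = -17 - 16*√5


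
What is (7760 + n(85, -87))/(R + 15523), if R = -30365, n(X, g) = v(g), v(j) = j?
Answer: -7673/14842 ≈ -0.51698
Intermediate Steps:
n(X, g) = g
(7760 + n(85, -87))/(R + 15523) = (7760 - 87)/(-30365 + 15523) = 7673/(-14842) = 7673*(-1/14842) = -7673/14842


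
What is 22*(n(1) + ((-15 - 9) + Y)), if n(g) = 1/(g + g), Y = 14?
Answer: -209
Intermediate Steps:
n(g) = 1/(2*g)
22*(n(1) + ((-15 - 9) + Y)) = 22*((½)/1 + ((-15 - 9) + 14)) = 22*((½)*1 + (-24 + 14)) = 22*(½ - 10) = 22*(-19/2) = -209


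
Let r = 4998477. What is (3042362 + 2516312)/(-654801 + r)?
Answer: 2779337/2171838 ≈ 1.2797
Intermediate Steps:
(3042362 + 2516312)/(-654801 + r) = (3042362 + 2516312)/(-654801 + 4998477) = 5558674/4343676 = 5558674*(1/4343676) = 2779337/2171838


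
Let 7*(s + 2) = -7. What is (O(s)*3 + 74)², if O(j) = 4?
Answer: 7396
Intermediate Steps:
s = -3 (s = -2 + (⅐)*(-7) = -2 - 1 = -3)
(O(s)*3 + 74)² = (4*3 + 74)² = (12 + 74)² = 86² = 7396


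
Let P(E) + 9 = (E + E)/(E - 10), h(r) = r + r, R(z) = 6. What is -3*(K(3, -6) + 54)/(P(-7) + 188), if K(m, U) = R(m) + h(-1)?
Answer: -986/1019 ≈ -0.96762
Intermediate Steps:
h(r) = 2*r
P(E) = -9 + 2*E/(-10 + E) (P(E) = -9 + (E + E)/(E - 10) = -9 + (2*E)/(-10 + E) = -9 + 2*E/(-10 + E))
K(m, U) = 4 (K(m, U) = 6 + 2*(-1) = 6 - 2 = 4)
-3*(K(3, -6) + 54)/(P(-7) + 188) = -3*(4 + 54)/((90 - 7*(-7))/(-10 - 7) + 188) = -174/((90 + 49)/(-17) + 188) = -174/(-1/17*139 + 188) = -174/(-139/17 + 188) = -174/3057/17 = -174*17/3057 = -3*986/3057 = -986/1019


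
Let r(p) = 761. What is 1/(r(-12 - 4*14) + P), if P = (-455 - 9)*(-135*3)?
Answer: 1/188681 ≈ 5.3000e-6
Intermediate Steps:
P = 187920 (P = -464*(-405) = 187920)
1/(r(-12 - 4*14) + P) = 1/(761 + 187920) = 1/188681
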